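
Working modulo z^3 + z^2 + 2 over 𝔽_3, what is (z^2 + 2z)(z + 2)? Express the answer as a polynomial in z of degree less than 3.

Multiply in 𝔽_3[z]: (z^2 + 2z)·(z + 2) = z^3 + z^2 + z.
Reduce using z^3 ≡ 2z^2 + 1 (mod z^3 + z^2 + 2).
Reduced: z + 1.

z + 1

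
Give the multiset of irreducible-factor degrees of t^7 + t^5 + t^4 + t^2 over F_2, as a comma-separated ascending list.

Write f(t) = t^7 + t^5 + t^4 + t^2.
Roots in F_2: f(0) = 0 → root; f(1) = 0 → root.
Linear factors from roots: (t), (t + 1).
Complete factorization: f(t) = (t)^2·(t + 1)^3·(t^2 + t + 1).
Factor degrees with multiplicity: 1 + 1 + 1 + 1 + 1 + 2 = 7.

1, 1, 1, 1, 1, 2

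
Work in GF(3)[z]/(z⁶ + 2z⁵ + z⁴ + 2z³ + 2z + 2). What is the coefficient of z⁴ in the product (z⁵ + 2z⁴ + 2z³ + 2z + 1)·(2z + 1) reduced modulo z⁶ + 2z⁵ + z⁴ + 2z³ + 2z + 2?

1

Multiply in GF(3)[z]: (z⁵ + 2z⁴ + 2z³ + 2z + 1)·(2z + 1) = 2z⁶ + 2z⁵ + 2z³ + z² + z + 1.
Reduce using z⁶ ≡ z⁵ + 2z⁴ + z³ + z + 1 (mod z⁶ + 2z⁵ + z⁴ + 2z³ + 2z + 2).
Reduced: z⁵ + z⁴ + z³ + z².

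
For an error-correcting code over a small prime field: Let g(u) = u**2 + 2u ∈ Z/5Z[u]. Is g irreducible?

Check for roots in Z/5Z: g(0) = 0 → root; g(1) = 3; g(2) = 3; g(3) = 0 → root; g(4) = 4.
g(0) = 0, so (u) divides g(u); g is reducible.

No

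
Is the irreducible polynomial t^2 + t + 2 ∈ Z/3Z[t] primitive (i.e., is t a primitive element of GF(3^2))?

Yes

Write f(t) = t^2 + t + 2.
|GF(3^2)^×| = 3^2 − 1 = 8. Prime factorization: 8 = 2^3.
f is primitive ⇔ t has order 8 in GF(3)[t]/(f), i.e. t^(8/q) ≠ 1 for each prime q | 8.
t^(4) mod f = 2.
None equal 1, so t has full order 8; f is primitive.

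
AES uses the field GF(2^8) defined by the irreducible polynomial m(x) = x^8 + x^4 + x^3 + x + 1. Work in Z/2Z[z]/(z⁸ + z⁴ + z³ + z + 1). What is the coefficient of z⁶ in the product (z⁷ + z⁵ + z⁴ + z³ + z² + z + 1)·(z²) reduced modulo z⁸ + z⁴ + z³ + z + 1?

1

Multiply in Z/2Z[z]: (z⁷ + z⁵ + z⁴ + z³ + z² + z + 1)·(z²) = z⁹ + z⁷ + z⁶ + z⁵ + z⁴ + z³ + z².
Reduce using z⁸ ≡ z⁴ + z³ + z + 1 (mod z⁸ + z⁴ + z³ + z + 1).
Reduced: z⁷ + z⁶ + z³ + z.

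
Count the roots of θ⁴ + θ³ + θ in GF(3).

2

Write g(θ) = θ⁴ + θ³ + θ.
Evaluate at each of the 3 elements of GF(3):
g(0) = 0 → root; g(1) = 0 → root; g(2) = 2.
Roots: {0, 1}.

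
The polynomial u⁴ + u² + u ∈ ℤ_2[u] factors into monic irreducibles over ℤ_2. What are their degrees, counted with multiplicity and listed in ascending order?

Write g(u) = u⁴ + u² + u.
Roots in ℤ_2: g(0) = 0 → root; g(1) = 1.
Linear factors from roots: (u).
Complete factorization: g(u) = (u)·(u³ + u + 1).
Factor degrees with multiplicity: 1 + 3 = 4.

1, 3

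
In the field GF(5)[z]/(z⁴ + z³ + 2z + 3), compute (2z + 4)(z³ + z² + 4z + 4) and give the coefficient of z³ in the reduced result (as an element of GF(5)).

4

Multiply in GF(5)[z]: (2z + 4)·(z³ + z² + 4z + 4) = 2z⁴ + z³ + 2z² + 4z + 1.
Reduce using z⁴ ≡ 4z³ + 3z + 2 (mod z⁴ + z³ + 2z + 3).
Reduced: 4z³ + 2z².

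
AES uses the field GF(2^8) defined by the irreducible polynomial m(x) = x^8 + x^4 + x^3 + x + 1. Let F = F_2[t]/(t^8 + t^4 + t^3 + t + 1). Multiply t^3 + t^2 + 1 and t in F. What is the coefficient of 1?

Multiply in F_2[t]: (t^3 + t^2 + 1)·(t) = t^4 + t^3 + t.
Reduced: t^4 + t^3 + t.

0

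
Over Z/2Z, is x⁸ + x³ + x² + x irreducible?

No

Write g(x) = x⁸ + x³ + x² + x.
Check for roots in Z/2Z: g(0) = 0 → root; g(1) = 0 → root.
g(0) = 0, so (x) divides g(x); g is reducible.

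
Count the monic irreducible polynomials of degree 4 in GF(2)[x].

Gauss's count: N_{2}(4) = (1/4) Σ_{d|4} μ(4/d)·2^d.
Divisors of 4: 1, 2, 4; μ(4/d) for each: 0, -1, 1.
Σ = − 2^2 + 2^4 = 12.
N = 12/4 = 3.

3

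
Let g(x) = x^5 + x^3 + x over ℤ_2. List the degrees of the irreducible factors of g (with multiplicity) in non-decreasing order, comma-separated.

1, 2, 2

Roots in ℤ_2: g(0) = 0 → root; g(1) = 1.
Linear factors from roots: (x).
Complete factorization: g(x) = (x)·(x^2 + x + 1)^2.
Factor degrees with multiplicity: 1 + 2 + 2 = 5.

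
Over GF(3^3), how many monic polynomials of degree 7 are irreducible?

x^(27^7) − x is the product of all monic irreducibles of degree dividing 7; Möbius inversion gives N = (1/7) Σ μ(7/d)·27^d.
Divisors of 7: 1, 7; μ(7/d) for each: -1, 1.
Σ = − 27^1 + 27^7 = 10460353176.
N = 10460353176/7 = 1494336168.

1494336168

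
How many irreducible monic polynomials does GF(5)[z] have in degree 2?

10

The number of monic irreducibles of degree 2 over GF(5) is (1/2)·Σ_{d∣2} μ(2/d) 5^d.
Divisors of 2: 1, 2; μ(2/d) for each: -1, 1.
Σ = − 5^1 + 5^2 = 20.
N = 20/2 = 10.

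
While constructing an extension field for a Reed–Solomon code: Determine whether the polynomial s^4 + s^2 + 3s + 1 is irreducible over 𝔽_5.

No

Write g(s) = s^4 + s^2 + 3s + 1.
Check for roots in 𝔽_5: g(0) = 1; g(1) = 1; g(2) = 2; g(3) = 0 → root; g(4) = 0 → root.
g(3) = 0, so (s − 3) divides g(s); g is reducible.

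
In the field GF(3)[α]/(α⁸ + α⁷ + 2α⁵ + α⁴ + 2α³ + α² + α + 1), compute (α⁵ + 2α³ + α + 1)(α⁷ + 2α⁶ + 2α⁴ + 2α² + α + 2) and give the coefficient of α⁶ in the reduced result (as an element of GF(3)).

2

Multiply in GF(3)[α]: (α⁵ + 2α³ + α + 1)·(α⁷ + 2α⁶ + 2α⁴ + 2α² + α + 2) = α¹² + 2α¹¹ + 2α¹⁰ + α⁸ + 2α⁵ + α⁴ + 2.
Reduce using α⁸ ≡ 2α⁷ + α⁵ + 2α⁴ + α³ + 2α² + 2α + 2 (mod α⁸ + α⁷ + 2α⁵ + α⁴ + 2α³ + α² + α + 1).
Reduced: 2α⁶ + 2α⁵ + 2α³ + α² + 2α + 1.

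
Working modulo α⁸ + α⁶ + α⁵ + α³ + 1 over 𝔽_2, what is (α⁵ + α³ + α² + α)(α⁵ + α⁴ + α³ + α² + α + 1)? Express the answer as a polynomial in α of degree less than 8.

Multiply in 𝔽_2[α]: (α⁵ + α³ + α² + α)·(α⁵ + α⁴ + α³ + α² + α + 1) = α¹⁰ + α⁹ + α⁷ + α⁴ + α³ + α.
Reduce using α⁸ ≡ α⁶ + α⁵ + α³ + 1 (mod α⁸ + α⁶ + α⁵ + α³ + 1).
Reduced: α⁷ + α² + 1.

α^7 + α^2 + 1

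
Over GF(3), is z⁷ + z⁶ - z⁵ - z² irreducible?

Write f(z) = z⁷ + z⁶ - z⁵ - z².
Check for roots in GF(3): f(0) = 0 → root; f(1) = 0 → root; f(2) = 0 → root.
f(0) = 0, so (z) divides f(z); f is reducible.

No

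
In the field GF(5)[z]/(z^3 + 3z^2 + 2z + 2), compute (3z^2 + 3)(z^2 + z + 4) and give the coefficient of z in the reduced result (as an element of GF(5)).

4

Multiply in GF(5)[z]: (3z^2 + 3)·(z^2 + z + 4) = 3z^4 + 3z^3 + 3z + 2.
Reduce using z^3 ≡ 2z^2 + 3z + 3 (mod z^3 + 3z^2 + 2z + 2).
Reduced: 2z^2 + 4z + 4.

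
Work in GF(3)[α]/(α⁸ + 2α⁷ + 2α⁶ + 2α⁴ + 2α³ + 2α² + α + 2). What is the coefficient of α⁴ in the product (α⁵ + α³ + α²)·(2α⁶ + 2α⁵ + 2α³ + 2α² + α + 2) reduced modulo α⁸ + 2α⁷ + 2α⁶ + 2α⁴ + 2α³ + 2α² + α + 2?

1

Multiply in GF(3)[α]: (α⁵ + α³ + α²)·(2α⁶ + 2α⁵ + 2α³ + 2α² + α + 2) = 2α¹¹ + 2α¹⁰ + 2α⁹ + α⁷ + 2α².
Reduce using α⁸ ≡ α⁷ + α⁶ + α⁴ + α³ + α² + 2α + 1 (mod α⁸ + 2α⁷ + 2α⁶ + 2α⁴ + 2α³ + 2α² + α + 2).
Reduced: 2α⁷ + 2α⁵ + α⁴ + α² + 2α.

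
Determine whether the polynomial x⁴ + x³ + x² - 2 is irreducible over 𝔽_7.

Write f(x) = x⁴ + x³ + x² - 2.
Check for roots in 𝔽_7: f(0) = 5; f(1) = 1; f(2) = 5; f(3) = 3; f(4) = 5; f(5) = 3; f(6) = 6.
No roots, so no linear factors.
Degree-2 irreducible divisors: test the 21 monic irreducibles of degree 2 over GF(7).
None of them divide f (all give nonzero remainder).
No irreducible factor of degree ≤ 2 exists, so f is irreducible over GF(7).

Yes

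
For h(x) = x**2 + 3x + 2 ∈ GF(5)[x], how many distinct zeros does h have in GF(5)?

2

Evaluate at each of the 5 elements of GF(5):
h(0) = 2; h(1) = 1; h(2) = 2; h(3) = 0 → root; h(4) = 0 → root.
Roots: {3, 4}.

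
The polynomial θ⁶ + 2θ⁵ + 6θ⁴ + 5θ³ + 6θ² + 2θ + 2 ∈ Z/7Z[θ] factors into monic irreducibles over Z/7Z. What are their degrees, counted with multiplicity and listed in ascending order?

Write f(θ) = θ⁶ + 2θ⁵ + 6θ⁴ + 5θ³ + 6θ² + 2θ + 2.
Linear factors from roots: (θ + 5), (θ + 3).
Complete factorization: f(θ) = (θ + 3)·(θ + 5)^2·(θ³ + 3θ² + 3θ + 6).
Factor degrees with multiplicity: 1 + 1 + 1 + 3 = 6.

1, 1, 1, 3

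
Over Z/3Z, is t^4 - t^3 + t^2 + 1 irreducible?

Yes

Write m(t) = t^4 - t^3 + t^2 + 1.
Check for roots in Z/3Z: m(0) = 1; m(1) = 2; m(2) = 1.
No roots, so no linear factors.
Monic irreducibles of degree 2 over GF(3): t^2 + 1, t^2 + t - 1, t^2 - t - 1.
None of them divide m (all give nonzero remainder).
No irreducible factor of degree ≤ 2 exists, so m is irreducible over GF(3).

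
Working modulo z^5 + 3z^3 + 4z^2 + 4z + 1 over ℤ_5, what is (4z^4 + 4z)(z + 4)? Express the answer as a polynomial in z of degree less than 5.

Multiply in ℤ_5[z]: (4z^4 + 4z)·(z + 4) = 4z^5 + z^4 + 4z^2 + z.
Reduce using z^5 ≡ 2z^3 + z^2 + z + 4 (mod z^5 + 3z^3 + 4z^2 + 4z + 1).
Reduced: z^4 + 3z^3 + 3z^2 + 1.

z^4 + 3z^3 + 3z^2 + 1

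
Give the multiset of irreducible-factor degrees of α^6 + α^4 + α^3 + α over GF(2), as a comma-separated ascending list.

1, 1, 1, 1, 2

Write g(α) = α^6 + α^4 + α^3 + α.
Roots in GF(2): g(0) = 0 → root; g(1) = 0 → root.
Linear factors from roots: (α), (α + 1).
Complete factorization: g(α) = (α)·(α + 1)^3·(α^2 + α + 1).
Factor degrees with multiplicity: 1 + 1 + 1 + 1 + 2 = 6.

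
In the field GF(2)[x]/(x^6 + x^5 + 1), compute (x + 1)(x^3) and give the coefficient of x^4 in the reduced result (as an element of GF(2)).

Multiply in GF(2)[x]: (x + 1)·(x^3) = x^4 + x^3.
Reduced: x^4 + x^3.

1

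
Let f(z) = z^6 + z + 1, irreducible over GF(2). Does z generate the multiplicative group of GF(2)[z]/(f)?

Yes

|GF(2^6)^×| = 2^6 − 1 = 63. Prime factorization: 63 = 3^2·7.
f is primitive ⇔ z has order 63 in GF(2)[z]/(f), i.e. z^(63/q) ≠ 1 for each prime q | 63.
z^(21) mod f = z^5 + z^4 + z^3 + z + 1.
z^(9) mod f = z^4 + z^3.
None equal 1, so z has full order 63; f is primitive.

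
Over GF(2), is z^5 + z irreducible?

No

Write f(z) = z^5 + z.
Check for roots in GF(2): f(0) = 0 → root; f(1) = 0 → root.
f(0) = 0, so (z) divides f(z); f is reducible.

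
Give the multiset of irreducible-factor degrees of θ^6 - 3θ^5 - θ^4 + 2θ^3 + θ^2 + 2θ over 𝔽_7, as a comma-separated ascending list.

Write f(θ) = θ^6 - 3θ^5 - θ^4 + 2θ^3 + θ^2 + 2θ.
Linear factors from roots: (θ), (θ + 1).
Complete factorization: f(θ) = (θ)·(θ + 1)·(θ^2 + 2)·(θ^2 + 3θ + 1).
Factor degrees with multiplicity: 1 + 1 + 2 + 2 = 6.

1, 1, 2, 2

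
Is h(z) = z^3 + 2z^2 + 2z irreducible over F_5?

Check for roots in F_5: h(0) = 0 → root; h(1) = 0 → root; h(2) = 0 → root; h(3) = 1; h(4) = 4.
h(0) = 0, so (z) divides h(z); h is reducible.

No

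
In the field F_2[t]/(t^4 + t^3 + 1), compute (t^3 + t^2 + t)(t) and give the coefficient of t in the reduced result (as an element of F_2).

0

Multiply in F_2[t]: (t^3 + t^2 + t)·(t) = t^4 + t^3 + t^2.
Reduce using t^4 ≡ t^3 + 1 (mod t^4 + t^3 + 1).
Reduced: t^2 + 1.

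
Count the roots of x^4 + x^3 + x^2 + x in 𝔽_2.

Write h(x) = x^4 + x^3 + x^2 + x.
Evaluate at each of the 2 elements of 𝔽_2:
h(0) = 0 → root; h(1) = 0 → root.
Roots: {0, 1}.

2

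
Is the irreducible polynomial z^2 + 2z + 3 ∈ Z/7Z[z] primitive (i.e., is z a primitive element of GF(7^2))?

Yes

Write f(z) = z^2 + 2z + 3.
|GF(7^2)^×| = 7^2 − 1 = 48. Prime factorization: 48 = 2^4·3.
f is primitive ⇔ z has order 48 in GF(7)[z]/(f), i.e. z^(48/q) ≠ 1 for each prime q | 48.
z^(24) mod f = 6.
z^(16) mod f = 2.
None equal 1, so z has full order 48; f is primitive.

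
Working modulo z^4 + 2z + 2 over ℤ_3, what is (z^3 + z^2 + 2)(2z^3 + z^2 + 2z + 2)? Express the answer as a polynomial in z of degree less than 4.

z^3 + z + 1

Multiply in ℤ_3[z]: (z^3 + z^2 + 2)·(2z^3 + z^2 + 2z + 2) = 2z^6 + 2z^3 + z^2 + z + 1.
Reduce using z^4 ≡ z + 1 (mod z^4 + 2z + 2).
Reduced: z^3 + z + 1.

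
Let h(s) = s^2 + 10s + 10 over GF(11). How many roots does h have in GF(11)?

2

Evaluate at each of the 11 elements of GF(11):
h(0) = 10; h(1) = 10; h(2) = 1; h(3) = 5; h(4) = 0 → root; h(5) = 8; h(6) = 7; h(7) = 8; h(8) = 0 → root; h(9) = 5; h(10) = 1.
Roots: {4, 8}.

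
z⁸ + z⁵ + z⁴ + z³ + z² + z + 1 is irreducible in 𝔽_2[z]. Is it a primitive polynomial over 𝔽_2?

No

Write f(z) = z⁸ + z⁵ + z⁴ + z³ + z² + z + 1.
|GF(2^8)^×| = 2^8 − 1 = 255. Prime factorization: 255 = 3·5·17.
f is primitive ⇔ z has order 255 in GF(2)[z]/(f), i.e. z^(255/q) ≠ 1 for each prime q | 255.
z^(85) mod f = 1
z^(51) mod f = z⁷ + z⁵ + z³ + z² + z + 1.
z^(15) mod f = z⁶ + z³ + z + 1.
Since z^(85) = 1, the order of z divides 85 < 255; not primitive.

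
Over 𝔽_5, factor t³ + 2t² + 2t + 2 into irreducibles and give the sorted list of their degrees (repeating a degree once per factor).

3

Write f(t) = t³ + 2t² + 2t + 2.
Roots in 𝔽_5: f(0) = 2; f(1) = 2; f(2) = 2; f(3) = 3; f(4) = 1.
Complete factorization: f(t) = (t³ + 2t² + 2t + 2).
Factor degrees with multiplicity: 3 = 3.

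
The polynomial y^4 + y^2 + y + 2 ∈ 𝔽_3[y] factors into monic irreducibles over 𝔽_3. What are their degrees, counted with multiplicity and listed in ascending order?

Write h(y) = y^4 + y^2 + y + 2.
Roots in 𝔽_3: h(0) = 2; h(1) = 2; h(2) = 0 → root.
Linear factors from roots: (y + 1).
Complete factorization: h(y) = (y + 1)·(y^3 + 2y^2 + 2y + 2).
Factor degrees with multiplicity: 1 + 3 = 4.

1, 3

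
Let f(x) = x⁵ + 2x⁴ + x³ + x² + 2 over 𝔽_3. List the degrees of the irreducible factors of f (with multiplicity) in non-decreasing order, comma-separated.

1, 2, 2

Roots in 𝔽_3: f(0) = 2; f(1) = 1; f(2) = 0 → root.
Linear factors from roots: (x + 1).
Complete factorization: f(x) = (x + 1)·(x² + 1)·(x² + x + 2).
Factor degrees with multiplicity: 1 + 2 + 2 = 5.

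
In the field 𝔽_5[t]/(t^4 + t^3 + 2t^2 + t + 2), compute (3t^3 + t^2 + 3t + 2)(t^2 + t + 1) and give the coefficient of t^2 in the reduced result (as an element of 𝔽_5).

1

Multiply in 𝔽_5[t]: (3t^3 + t^2 + 3t + 2)·(t^2 + t + 1) = 3t^5 + 4t^4 + 2t^3 + t^2 + 2.
Reduce using t^4 ≡ 4t^3 + 3t^2 + 4t + 3 (mod t^4 + t^3 + 2t^2 + t + 2).
Reduced: t^2 + 3t.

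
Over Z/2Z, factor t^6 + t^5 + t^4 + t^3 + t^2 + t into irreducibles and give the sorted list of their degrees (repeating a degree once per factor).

Write f(t) = t^6 + t^5 + t^4 + t^3 + t^2 + t.
Roots in Z/2Z: f(0) = 0 → root; f(1) = 0 → root.
Linear factors from roots: (t), (t + 1).
Complete factorization: f(t) = (t)·(t + 1)·(t^2 + t + 1)^2.
Factor degrees with multiplicity: 1 + 1 + 2 + 2 = 6.

1, 1, 2, 2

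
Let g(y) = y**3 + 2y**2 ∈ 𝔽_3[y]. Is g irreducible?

No

Check for roots in 𝔽_3: g(0) = 0 → root; g(1) = 0 → root; g(2) = 1.
g(0) = 0, so (y) divides g(y); g is reducible.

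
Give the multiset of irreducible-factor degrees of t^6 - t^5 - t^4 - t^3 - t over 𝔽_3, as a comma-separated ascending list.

1, 1, 1, 3

Write h(t) = t^6 - t^5 - t^4 - t^3 - t.
Roots in 𝔽_3: h(0) = 0 → root; h(1) = 0 → root; h(2) = 0 → root.
Linear factors from roots: (t), (t - 1), (t + 1).
Complete factorization: h(t) = (t)·(t + 1)·(t - 1)·(t^3 - t^2 + 1).
Factor degrees with multiplicity: 1 + 1 + 1 + 3 = 6.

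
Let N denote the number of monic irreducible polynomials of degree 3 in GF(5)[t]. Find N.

x^(5^3) − x is the product of all monic irreducibles of degree dividing 3; Möbius inversion gives N = (1/3) Σ μ(3/d)·5^d.
Divisors of 3: 1, 3; μ(3/d) for each: -1, 1.
Σ = − 5^1 + 5^3 = 120.
N = 120/3 = 40.

40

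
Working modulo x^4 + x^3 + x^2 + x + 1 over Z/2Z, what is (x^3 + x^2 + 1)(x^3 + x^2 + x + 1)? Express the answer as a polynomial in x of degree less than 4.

x^3 + 1

Multiply in Z/2Z[x]: (x^3 + x^2 + 1)·(x^3 + x^2 + x + 1) = x^6 + x^3 + x + 1.
Reduce using x^4 ≡ x^3 + x^2 + x + 1 (mod x^4 + x^3 + x^2 + x + 1).
Reduced: x^3 + 1.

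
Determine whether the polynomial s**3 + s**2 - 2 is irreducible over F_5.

Write h(s) = s**3 + s**2 - 2.
Check for roots in F_5: h(0) = 3; h(1) = 0 → root; h(2) = 0 → root; h(3) = 4; h(4) = 3.
h(1) = 0, so (s − 1) divides h(s); h is reducible.

No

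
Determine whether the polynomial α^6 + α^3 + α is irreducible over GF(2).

No

Write g(α) = α^6 + α^3 + α.
Check for roots in GF(2): g(0) = 0 → root; g(1) = 1.
g(0) = 0, so (α) divides g(α); g is reducible.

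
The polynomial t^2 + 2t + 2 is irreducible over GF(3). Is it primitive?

Yes

Write f(t) = t^2 + 2t + 2.
|GF(3^2)^×| = 3^2 − 1 = 8. Prime factorization: 8 = 2^3.
f is primitive ⇔ t has order 8 in GF(3)[t]/(f), i.e. t^(8/q) ≠ 1 for each prime q | 8.
t^(4) mod f = 2.
None equal 1, so t has full order 8; f is primitive.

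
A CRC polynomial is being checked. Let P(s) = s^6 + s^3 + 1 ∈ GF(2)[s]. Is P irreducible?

Yes

Check for roots in GF(2): P(0) = 1; P(1) = 1.
No roots, so no linear factors.
Monic irreducibles of degree 2 over GF(2): s^2 + s + 1.
None of them divide P (all give nonzero remainder).
Monic irreducibles of degree 3 over GF(2): s^3 + s + 1, s^3 + s^2 + 1.
None of them divide P (all give nonzero remainder).
No irreducible factor of degree ≤ 3 exists, so P is irreducible over GF(2).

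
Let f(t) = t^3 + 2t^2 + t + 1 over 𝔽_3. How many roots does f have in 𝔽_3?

Evaluate at each of the 3 elements of 𝔽_3:
f(0) = 1; f(1) = 2; f(2) = 1.
No element is a root.

0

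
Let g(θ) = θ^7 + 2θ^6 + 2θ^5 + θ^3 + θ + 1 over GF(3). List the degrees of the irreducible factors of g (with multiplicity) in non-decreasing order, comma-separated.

Roots in GF(3): g(0) = 1; g(1) = 2; g(2) = 1.
Complete factorization: g(θ) = (θ^7 + 2θ^6 + 2θ^5 + θ^3 + θ + 1).
Factor degrees with multiplicity: 7 = 7.

7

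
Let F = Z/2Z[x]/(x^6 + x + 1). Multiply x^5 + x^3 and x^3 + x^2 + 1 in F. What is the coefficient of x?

0

Multiply in Z/2Z[x]: (x^5 + x^3)·(x^3 + x^2 + 1) = x^8 + x^7 + x^6 + x^3.
Reduce using x^6 ≡ x + 1 (mod x^6 + x + 1).
Reduced: 1.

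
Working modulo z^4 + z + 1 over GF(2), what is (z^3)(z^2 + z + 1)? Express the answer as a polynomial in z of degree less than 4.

Multiply in GF(2)[z]: (z^3)·(z^2 + z + 1) = z^5 + z^4 + z^3.
Reduce using z^4 ≡ z + 1 (mod z^4 + z + 1).
Reduced: z^3 + z^2 + 1.

z^3 + z^2 + 1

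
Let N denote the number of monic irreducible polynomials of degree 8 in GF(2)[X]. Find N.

Gauss's count: N_{2}(8) = (1/8) Σ_{d|8} μ(8/d)·2^d.
Divisors of 8: 1, 2, 4, 8; μ(8/d) for each: 0, 0, -1, 1.
Σ = − 2^4 + 2^8 = 240.
N = 240/8 = 30.

30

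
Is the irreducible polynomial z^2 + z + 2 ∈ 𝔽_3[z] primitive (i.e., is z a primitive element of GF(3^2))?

Yes

Write f(z) = z^2 + z + 2.
|GF(3^2)^×| = 3^2 − 1 = 8. Prime factorization: 8 = 2^3.
f is primitive ⇔ z has order 8 in GF(3)[z]/(f), i.e. z^(8/q) ≠ 1 for each prime q | 8.
z^(4) mod f = 2.
None equal 1, so z has full order 8; f is primitive.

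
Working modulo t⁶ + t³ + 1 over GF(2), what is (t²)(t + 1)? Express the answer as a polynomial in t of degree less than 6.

t^3 + t^2

Multiply in GF(2)[t]: (t²)·(t + 1) = t³ + t².
Reduced: t³ + t².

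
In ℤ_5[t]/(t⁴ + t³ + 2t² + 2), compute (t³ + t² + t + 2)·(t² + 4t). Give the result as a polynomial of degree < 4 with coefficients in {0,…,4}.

Multiply in ℤ_5[t]: (t³ + t² + t + 2)·(t² + 4t) = t⁵ + t² + 3t.
Reduce using t⁴ ≡ 4t³ + 3t² + 3 (mod t⁴ + t³ + 2t² + 2).
Reduced: 4t³ + 3t² + t + 2.

4t^3 + 3t^2 + t + 2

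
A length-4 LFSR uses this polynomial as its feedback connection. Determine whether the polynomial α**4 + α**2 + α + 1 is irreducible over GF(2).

Write h(α) = α**4 + α**2 + α + 1.
Check for roots in GF(2): h(0) = 1; h(1) = 0 → root.
h(1) = 0, so (α − 1) divides h(α); h is reducible.

No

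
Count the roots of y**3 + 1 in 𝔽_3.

1

Write f(y) = y**3 + 1.
Evaluate at each of the 3 elements of 𝔽_3:
f(0) = 1; f(1) = 2; f(2) = 0 → root.
Roots: {2}.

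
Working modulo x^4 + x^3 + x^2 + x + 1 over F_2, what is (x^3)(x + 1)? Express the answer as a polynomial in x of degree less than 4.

Multiply in F_2[x]: (x^3)·(x + 1) = x^4 + x^3.
Reduce using x^4 ≡ x^3 + x^2 + x + 1 (mod x^4 + x^3 + x^2 + x + 1).
Reduced: x^2 + x + 1.

x^2 + x + 1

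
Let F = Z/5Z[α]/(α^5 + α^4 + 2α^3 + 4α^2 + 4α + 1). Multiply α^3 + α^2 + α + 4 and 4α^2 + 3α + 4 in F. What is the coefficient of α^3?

3

Multiply in Z/5Z[α]: (α^3 + α^2 + α + 4)·(4α^2 + 3α + 4) = 4α^5 + 2α^4 + α^3 + 3α^2 + α + 1.
Reduce using α^5 ≡ 4α^4 + 3α^3 + α^2 + α + 4 (mod α^5 + α^4 + 2α^3 + 4α^2 + 4α + 1).
Reduced: 3α^4 + 3α^3 + 2α^2 + 2.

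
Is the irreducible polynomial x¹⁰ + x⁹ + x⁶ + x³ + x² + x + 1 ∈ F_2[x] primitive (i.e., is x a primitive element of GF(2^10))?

Write f(x) = x¹⁰ + x⁹ + x⁶ + x³ + x² + x + 1.
|GF(2^10)^×| = 2^10 − 1 = 1023. Prime factorization: 1023 = 3·11·31.
f is primitive ⇔ x has order 1023 in GF(2)[x]/(f), i.e. x^(1023/q) ≠ 1 for each prime q | 1023.
x^(341) mod f = x⁷ + x⁶ + x + 1.
x^(93) mod f = x⁶ + x⁵ + x⁴ + x³.
x^(33) mod f = x⁷ + x⁶ + x⁵ + x⁴ + x³ + 1.
None equal 1, so x has full order 1023; f is primitive.

Yes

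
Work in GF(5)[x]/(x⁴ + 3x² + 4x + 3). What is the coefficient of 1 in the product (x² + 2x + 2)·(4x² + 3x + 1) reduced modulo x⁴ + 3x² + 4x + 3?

Multiply in GF(5)[x]: (x² + 2x + 2)·(4x² + 3x + 1) = 4x⁴ + x³ + 3x + 2.
Reduce using x⁴ ≡ 2x² + x + 2 (mod x⁴ + 3x² + 4x + 3).
Reduced: x³ + 3x² + 2x.

0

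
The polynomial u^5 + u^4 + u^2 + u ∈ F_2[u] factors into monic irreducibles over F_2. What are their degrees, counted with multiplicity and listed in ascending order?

1, 1, 1, 2

Write h(u) = u^5 + u^4 + u^2 + u.
Roots in F_2: h(0) = 0 → root; h(1) = 0 → root.
Linear factors from roots: (u), (u + 1).
Complete factorization: h(u) = (u)·(u + 1)^2·(u^2 + u + 1).
Factor degrees with multiplicity: 1 + 1 + 1 + 2 = 5.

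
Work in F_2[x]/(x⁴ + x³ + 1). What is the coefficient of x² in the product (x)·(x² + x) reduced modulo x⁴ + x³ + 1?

Multiply in F_2[x]: (x)·(x² + x) = x³ + x².
Reduced: x³ + x².

1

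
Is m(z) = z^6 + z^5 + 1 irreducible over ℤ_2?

Yes

Check for roots in ℤ_2: m(0) = 1; m(1) = 1.
No roots, so no linear factors.
Monic irreducibles of degree 2 over GF(2): z^2 + z + 1.
None of them divide m (all give nonzero remainder).
Monic irreducibles of degree 3 over GF(2): z^3 + z + 1, z^3 + z^2 + 1.
None of them divide m (all give nonzero remainder).
No irreducible factor of degree ≤ 3 exists, so m is irreducible over GF(2).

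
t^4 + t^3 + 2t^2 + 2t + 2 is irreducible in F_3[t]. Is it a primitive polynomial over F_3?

Write f(t) = t^4 + t^3 + 2t^2 + 2t + 2.
|GF(3^4)^×| = 3^4 − 1 = 80. Prime factorization: 80 = 2^4·5.
f is primitive ⇔ t has order 80 in GF(3)[t]/(f), i.e. t^(80/q) ≠ 1 for each prime q | 80.
t^(40) mod f = 2.
t^(16) mod f = t^2 + t.
None equal 1, so t has full order 80; f is primitive.

Yes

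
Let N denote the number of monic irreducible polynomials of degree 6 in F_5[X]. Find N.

2580

x^(5^6) − x is the product of all monic irreducibles of degree dividing 6; Möbius inversion gives N = (1/6) Σ μ(6/d)·5^d.
Divisors of 6: 1, 2, 3, 6; μ(6/d) for each: 1, -1, -1, 1.
Σ = 5^1 − 5^2 − 5^3 + 5^6 = 15480.
N = 15480/6 = 2580.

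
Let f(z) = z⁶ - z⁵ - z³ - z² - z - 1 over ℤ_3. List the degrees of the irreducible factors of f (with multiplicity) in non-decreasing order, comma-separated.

Roots in ℤ_3: f(0) = 2; f(1) = 2; f(2) = 2.
Complete factorization: f(z) = (z⁶ - z⁵ - z³ - z² - z - 1).
Factor degrees with multiplicity: 6 = 6.

6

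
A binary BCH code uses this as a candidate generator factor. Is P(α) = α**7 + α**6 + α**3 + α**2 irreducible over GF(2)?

No

Check for roots in GF(2): P(0) = 0 → root; P(1) = 0 → root.
P(0) = 0, so (α) divides P(α); P is reducible.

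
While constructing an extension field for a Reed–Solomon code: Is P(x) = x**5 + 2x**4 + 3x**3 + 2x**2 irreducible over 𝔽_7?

Check for roots in 𝔽_7: P(0) = 0 → root; P(1) = 1; P(2) = 5; P(3) = 0 → root; P(4) = 3; P(5) = 5; P(6) = 0 → root.
P(0) = 0, so (x) divides P(x); P is reducible.

No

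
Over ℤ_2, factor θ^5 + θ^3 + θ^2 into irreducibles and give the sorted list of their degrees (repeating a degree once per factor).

Write f(θ) = θ^5 + θ^3 + θ^2.
Roots in ℤ_2: f(0) = 0 → root; f(1) = 1.
Linear factors from roots: (θ).
Complete factorization: f(θ) = (θ)^2·(θ^3 + θ + 1).
Factor degrees with multiplicity: 1 + 1 + 3 = 5.

1, 1, 3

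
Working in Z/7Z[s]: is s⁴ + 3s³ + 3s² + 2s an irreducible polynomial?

Write f(s) = s⁴ + 3s³ + 3s² + 2s.
Check for roots in Z/7Z: f(0) = 0 → root; f(1) = 2; f(2) = 0 → root; f(3) = 6; f(4) = 0 → root; f(5) = 0 → root; f(6) = 6.
f(0) = 0, so (s) divides f(s); f is reducible.

No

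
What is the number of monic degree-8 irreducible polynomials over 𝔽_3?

810

x^(3^8) − x is the product of all monic irreducibles of degree dividing 8; Möbius inversion gives N = (1/8) Σ μ(8/d)·3^d.
Divisors of 8: 1, 2, 4, 8; μ(8/d) for each: 0, 0, -1, 1.
Σ = − 3^4 + 3^8 = 6480.
N = 6480/8 = 810.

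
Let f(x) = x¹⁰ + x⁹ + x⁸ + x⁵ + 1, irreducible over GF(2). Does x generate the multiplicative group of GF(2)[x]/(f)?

|GF(2^10)^×| = 2^10 − 1 = 1023. Prime factorization: 1023 = 3·11·31.
f is primitive ⇔ x has order 1023 in GF(2)[x]/(f), i.e. x^(1023/q) ≠ 1 for each prime q | 1023.
x^(341) mod f = x⁹ + x⁸ + x⁷ + x⁵ + x³.
x^(93) mod f = x⁹ + x⁸ + x⁴ + x³ + x² + x + 1.
x^(33) mod f = x⁹ + x⁸ + x⁶ + x⁵ + x⁴ + x³ + x² + 1.
None equal 1, so x has full order 1023; f is primitive.

Yes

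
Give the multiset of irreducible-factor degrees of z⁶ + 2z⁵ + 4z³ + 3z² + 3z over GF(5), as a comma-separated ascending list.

1, 1, 2, 2

Write h(z) = z⁶ + 2z⁵ + 4z³ + 3z² + 3z.
Roots in GF(5): h(0) = 0 → root; h(1) = 3; h(2) = 3; h(3) = 4; h(4) = 0 → root.
Linear factors from roots: (z), (z + 1).
Complete factorization: h(z) = (z)·(z + 1)·(z² + 2z + 4)·(z² + 4z + 2).
Factor degrees with multiplicity: 1 + 1 + 2 + 2 = 6.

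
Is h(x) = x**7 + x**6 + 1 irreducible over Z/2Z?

Check for roots in Z/2Z: h(0) = 1; h(1) = 1.
No roots, so no linear factors.
Monic irreducibles of degree 2 over GF(2): x**2 + x + 1.
None of them divide h (all give nonzero remainder).
Monic irreducibles of degree 3 over GF(2): x**3 + x + 1, x**3 + x**2 + 1.
None of them divide h (all give nonzero remainder).
No irreducible factor of degree ≤ 3 exists, so h is irreducible over GF(2).

Yes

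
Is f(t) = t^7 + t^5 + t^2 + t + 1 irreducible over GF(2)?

Check for roots in GF(2): f(0) = 1; f(1) = 1.
No roots, so no linear factors.
Monic irreducibles of degree 2 over GF(2): t^2 + t + 1.
None of them divide f (all give nonzero remainder).
Monic irreducibles of degree 3 over GF(2): t^3 + t + 1, t^3 + t^2 + 1.
None of them divide f (all give nonzero remainder).
No irreducible factor of degree ≤ 3 exists, so f is irreducible over GF(2).

Yes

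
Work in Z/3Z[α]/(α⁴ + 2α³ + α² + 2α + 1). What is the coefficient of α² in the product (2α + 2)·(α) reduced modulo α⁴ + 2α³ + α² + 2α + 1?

Multiply in Z/3Z[α]: (2α + 2)·(α) = 2α² + 2α.
Reduced: 2α² + 2α.

2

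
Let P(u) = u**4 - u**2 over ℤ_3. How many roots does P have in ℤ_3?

3

Evaluate at each of the 3 elements of ℤ_3:
P(0) = 0 → root; P(1) = 0 → root; P(2) = 0 → root.
Roots: {0, 1, 2}.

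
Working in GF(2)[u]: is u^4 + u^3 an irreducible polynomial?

No

Write m(u) = u^4 + u^3.
Check for roots in GF(2): m(0) = 0 → root; m(1) = 0 → root.
m(0) = 0, so (u) divides m(u); m is reducible.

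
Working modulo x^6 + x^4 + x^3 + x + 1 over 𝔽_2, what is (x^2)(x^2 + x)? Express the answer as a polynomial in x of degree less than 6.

x^4 + x^3

Multiply in 𝔽_2[x]: (x^2)·(x^2 + x) = x^4 + x^3.
Reduced: x^4 + x^3.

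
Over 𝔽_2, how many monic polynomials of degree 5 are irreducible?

6

By the necklace-counting formula, N_2(5) = (1/5) Σ_{d|5} μ(5/d)·2^d.
Divisors of 5: 1, 5; μ(5/d) for each: -1, 1.
Σ = − 2^1 + 2^5 = 30.
N = 30/5 = 6.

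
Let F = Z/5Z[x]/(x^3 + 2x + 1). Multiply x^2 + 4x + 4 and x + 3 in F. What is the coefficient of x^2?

2

Multiply in Z/5Z[x]: (x^2 + 4x + 4)·(x + 3) = x^3 + 2x^2 + x + 2.
Reduce using x^3 ≡ 3x + 4 (mod x^3 + 2x + 1).
Reduced: 2x^2 + 4x + 1.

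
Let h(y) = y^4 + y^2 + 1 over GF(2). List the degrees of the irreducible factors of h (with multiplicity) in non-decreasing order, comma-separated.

2, 2

Roots in GF(2): h(0) = 1; h(1) = 1.
Complete factorization: h(y) = (y^2 + y + 1)^2.
Factor degrees with multiplicity: 2 + 2 = 4.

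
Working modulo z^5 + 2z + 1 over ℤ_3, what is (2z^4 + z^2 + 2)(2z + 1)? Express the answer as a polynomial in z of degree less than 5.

Multiply in ℤ_3[z]: (2z^4 + z^2 + 2)·(2z + 1) = z^5 + 2z^4 + 2z^3 + z^2 + z + 2.
Reduce using z^5 ≡ z + 2 (mod z^5 + 2z + 1).
Reduced: 2z^4 + 2z^3 + z^2 + 2z + 1.

2z^4 + 2z^3 + z^2 + 2z + 1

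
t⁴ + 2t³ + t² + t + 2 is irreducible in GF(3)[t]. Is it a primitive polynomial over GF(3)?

Write f(t) = t⁴ + 2t³ + t² + t + 2.
|GF(3^4)^×| = 3^4 − 1 = 80. Prime factorization: 80 = 2^4·5.
f is primitive ⇔ t has order 80 in GF(3)[t]/(f), i.e. t^(80/q) ≠ 1 for each prime q | 80.
t^(40) mod f = 2.
t^(16) mod f = t³ + 1.
None equal 1, so t has full order 80; f is primitive.

Yes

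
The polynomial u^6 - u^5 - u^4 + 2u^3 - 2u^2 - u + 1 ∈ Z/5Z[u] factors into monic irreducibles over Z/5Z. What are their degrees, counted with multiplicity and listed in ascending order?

Write g(u) = u^6 - u^5 - u^4 + 2u^3 - 2u^2 - u + 1.
Roots in Z/5Z: g(0) = 1; g(1) = 4; g(2) = 3; g(3) = 4; g(4) = 4.
Complete factorization: g(u) = (u^6 - u^5 - u^4 + 2u^3 - 2u^2 - u + 1).
Factor degrees with multiplicity: 6 = 6.

6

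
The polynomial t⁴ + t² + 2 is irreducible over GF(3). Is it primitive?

No

Write f(t) = t⁴ + t² + 2.
|GF(3^4)^×| = 3^4 − 1 = 80. Prime factorization: 80 = 2^4·5.
f is primitive ⇔ t has order 80 in GF(3)[t]/(f), i.e. t^(80/q) ≠ 1 for each prime q | 80.
t^(40) mod f = 2.
t^(16) mod f = 1
Since t^(16) = 1, the order of t divides 16 < 80; not primitive.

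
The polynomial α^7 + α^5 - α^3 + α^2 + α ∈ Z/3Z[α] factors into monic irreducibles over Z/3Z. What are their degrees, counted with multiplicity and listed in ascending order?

1, 1, 1, 4

Write h(α) = α^7 + α^5 - α^3 + α^2 + α.
Roots in Z/3Z: h(0) = 0 → root; h(1) = 0 → root; h(2) = 2.
Linear factors from roots: (α), (α - 1).
Complete factorization: h(α) = (α)·(α - 1)^2·(α^4 - α^3 + α^2 + 1).
Factor degrees with multiplicity: 1 + 1 + 1 + 4 = 7.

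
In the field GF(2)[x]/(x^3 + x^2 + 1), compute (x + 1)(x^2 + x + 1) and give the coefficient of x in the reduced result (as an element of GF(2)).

0

Multiply in GF(2)[x]: (x + 1)·(x^2 + x + 1) = x^3 + 1.
Reduce using x^3 ≡ x^2 + 1 (mod x^3 + x^2 + 1).
Reduced: x^2.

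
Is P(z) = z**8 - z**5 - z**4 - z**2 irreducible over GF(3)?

Check for roots in GF(3): P(0) = 0 → root; P(1) = 1; P(2) = 0 → root.
P(0) = 0, so (z) divides P(z); P is reducible.

No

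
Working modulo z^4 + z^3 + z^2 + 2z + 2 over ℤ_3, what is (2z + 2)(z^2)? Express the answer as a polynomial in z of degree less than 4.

Multiply in ℤ_3[z]: (2z + 2)·(z^2) = 2z^3 + 2z^2.
Reduced: 2z^3 + 2z^2.

2z^3 + 2z^2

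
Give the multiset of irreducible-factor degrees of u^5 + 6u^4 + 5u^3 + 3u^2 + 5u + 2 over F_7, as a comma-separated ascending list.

Write f(u) = u^5 + 6u^4 + 5u^3 + 3u^2 + 5u + 2.
Linear factors from roots: (u + 2), (u + 1).
Complete factorization: f(u) = (u + 1)·(u + 2)·(u^3 + 3u^2 + u + 1).
Factor degrees with multiplicity: 1 + 1 + 3 = 5.

1, 1, 3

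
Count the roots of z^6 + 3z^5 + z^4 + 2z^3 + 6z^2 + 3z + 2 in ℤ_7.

Write P(z) = z^6 + 3z^5 + z^4 + 2z^3 + 6z^2 + 3z + 2.
Evaluate at each of the 7 elements of ℤ_7:
P(0) = 2; P(1) = 4; P(2) = 0 → root; P(3) = 6; P(4) = 4; P(5) = 2; P(6) = 2.
Roots: {2}.

1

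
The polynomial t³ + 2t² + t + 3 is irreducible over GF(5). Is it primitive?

Write f(t) = t³ + 2t² + t + 3.
|GF(5^3)^×| = 5^3 − 1 = 124. Prime factorization: 124 = 2^2·31.
f is primitive ⇔ t has order 124 in GF(5)[t]/(f), i.e. t^(124/q) ≠ 1 for each prime q | 124.
t^(62) mod f = 4.
t^(4) mod f = 3t² + 4t + 1.
None equal 1, so t has full order 124; f is primitive.

Yes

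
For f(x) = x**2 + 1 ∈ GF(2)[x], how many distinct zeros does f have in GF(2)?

Evaluate at each of the 2 elements of GF(2):
f(0) = 1; f(1) = 0 → root.
Roots: {1}.

1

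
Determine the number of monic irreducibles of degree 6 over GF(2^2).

670

By the necklace-counting formula, N_4(6) = (1/6) Σ_{d|6} μ(6/d)·4^d.
Divisors of 6: 1, 2, 3, 6; μ(6/d) for each: 1, -1, -1, 1.
Σ = 4^1 − 4^2 − 4^3 + 4^6 = 4020.
N = 4020/6 = 670.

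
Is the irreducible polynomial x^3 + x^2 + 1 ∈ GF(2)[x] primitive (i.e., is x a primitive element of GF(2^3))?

Write f(x) = x^3 + x^2 + 1.
|GF(2^3)^×| = 2^3 − 1 = 7. Prime factorization: 7 = 7.
f is primitive ⇔ x has order 7 in GF(2)[x]/(f), i.e. x^(7/q) ≠ 1 for each prime q | 7.
x^(1) mod f = x.
None equal 1, so x has full order 7; f is primitive.

Yes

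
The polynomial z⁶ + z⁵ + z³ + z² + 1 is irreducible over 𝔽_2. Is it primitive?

Write f(z) = z⁶ + z⁵ + z³ + z² + 1.
|GF(2^6)^×| = 2^6 − 1 = 63. Prime factorization: 63 = 3^2·7.
f is primitive ⇔ z has order 63 in GF(2)[z]/(f), i.e. z^(63/q) ≠ 1 for each prime q | 63.
z^(21) mod f = z⁴ + z² + z + 1.
z^(9) mod f = z² + z.
None equal 1, so z has full order 63; f is primitive.

Yes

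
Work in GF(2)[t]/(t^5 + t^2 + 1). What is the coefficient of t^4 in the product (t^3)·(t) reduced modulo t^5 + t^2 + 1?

1

Multiply in GF(2)[t]: (t^3)·(t) = t^4.
Reduced: t^4.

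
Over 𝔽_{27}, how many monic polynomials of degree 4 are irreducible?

x^(27^4) − x is the product of all monic irreducibles of degree dividing 4; Möbius inversion gives N = (1/4) Σ μ(4/d)·27^d.
Divisors of 4: 1, 2, 4; μ(4/d) for each: 0, -1, 1.
Σ = − 27^2 + 27^4 = 530712.
N = 530712/4 = 132678.

132678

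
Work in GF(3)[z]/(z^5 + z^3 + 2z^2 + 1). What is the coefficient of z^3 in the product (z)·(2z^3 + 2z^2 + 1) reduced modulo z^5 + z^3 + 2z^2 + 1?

Multiply in GF(3)[z]: (z)·(2z^3 + 2z^2 + 1) = 2z^4 + 2z^3 + z.
Reduced: 2z^4 + 2z^3 + z.

2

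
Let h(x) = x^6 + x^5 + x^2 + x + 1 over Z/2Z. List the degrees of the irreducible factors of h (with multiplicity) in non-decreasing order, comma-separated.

6

Roots in Z/2Z: h(0) = 1; h(1) = 1.
Complete factorization: h(x) = (x^6 + x^5 + x^2 + x + 1).
Factor degrees with multiplicity: 6 = 6.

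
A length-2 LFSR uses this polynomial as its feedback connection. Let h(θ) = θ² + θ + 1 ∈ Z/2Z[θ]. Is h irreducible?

Check for roots in Z/2Z: h(0) = 1; h(1) = 1.
No roots. A degree-2 polynomial over a field with no linear factor is irreducible.

Yes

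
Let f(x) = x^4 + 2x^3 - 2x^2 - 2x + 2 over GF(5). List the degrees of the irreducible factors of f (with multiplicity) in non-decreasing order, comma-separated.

4

Roots in GF(5): f(0) = 2; f(1) = 1; f(2) = 2; f(3) = 3; f(4) = 1.
Complete factorization: f(x) = (x^4 + 2x^3 - 2x^2 - 2x + 2).
Factor degrees with multiplicity: 4 = 4.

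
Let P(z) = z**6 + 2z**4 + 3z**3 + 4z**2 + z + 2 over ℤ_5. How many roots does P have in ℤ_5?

2

Evaluate at each of the 5 elements of ℤ_5:
P(0) = 2; P(1) = 3; P(2) = 0 → root; P(3) = 3; P(4) = 0 → root.
Roots: {2, 4}.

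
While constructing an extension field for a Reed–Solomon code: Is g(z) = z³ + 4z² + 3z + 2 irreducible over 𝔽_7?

Check for roots in 𝔽_7: g(0) = 2; g(1) = 3; g(2) = 4; g(3) = 4; g(4) = 2; g(5) = 4; g(6) = 2.
No roots. A degree-3 polynomial over a field with no linear factor is irreducible.

Yes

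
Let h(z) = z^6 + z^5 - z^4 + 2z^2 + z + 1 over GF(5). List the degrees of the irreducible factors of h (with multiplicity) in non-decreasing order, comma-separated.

Roots in GF(5): h(0) = 1; h(1) = 0 → root; h(2) = 1; h(3) = 3; h(4) = 1.
Linear factors from roots: (z - 1).
Complete factorization: h(z) = (z - 1)·(z^2 + 2)·(z^3 + 2z^2 - z + 2).
Factor degrees with multiplicity: 1 + 2 + 3 = 6.

1, 2, 3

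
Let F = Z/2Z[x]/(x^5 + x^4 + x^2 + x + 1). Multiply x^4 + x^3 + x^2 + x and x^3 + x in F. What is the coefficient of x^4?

1

Multiply in Z/2Z[x]: (x^4 + x^3 + x^2 + x)·(x^3 + x) = x^7 + x^6 + x^3 + x^2.
Reduce using x^5 ≡ x^4 + x^2 + x + 1 (mod x^5 + x^4 + x^2 + x + 1).
Reduced: x^4.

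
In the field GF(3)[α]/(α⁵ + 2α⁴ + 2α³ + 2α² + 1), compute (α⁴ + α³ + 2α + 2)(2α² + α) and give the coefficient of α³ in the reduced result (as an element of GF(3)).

2

Multiply in GF(3)[α]: (α⁴ + α³ + 2α + 2)·(2α² + α) = 2α⁶ + α⁴ + α³ + 2α.
Reduce using α⁵ ≡ α⁴ + α³ + α² + 2 (mod α⁵ + 2α⁴ + 2α³ + 2α² + 1).
Reduced: 2α⁴ + 2α³ + 2α² + 1.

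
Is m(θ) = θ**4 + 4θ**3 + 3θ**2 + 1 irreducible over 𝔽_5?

Check for roots in 𝔽_5: m(0) = 1; m(1) = 4; m(2) = 1; m(3) = 2; m(4) = 1.
No roots, so no linear factors.
Degree-2 irreducible divisors: test the 10 monic irreducibles of degree 2 over GF(5).
None of them divide m (all give nonzero remainder).
No irreducible factor of degree ≤ 2 exists, so m is irreducible over GF(5).

Yes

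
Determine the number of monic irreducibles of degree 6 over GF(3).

116

Gauss's count: N_{3}(6) = (1/6) Σ_{d|6} μ(6/d)·3^d.
Divisors of 6: 1, 2, 3, 6; μ(6/d) for each: 1, -1, -1, 1.
Σ = 3^1 − 3^2 − 3^3 + 3^6 = 696.
N = 696/6 = 116.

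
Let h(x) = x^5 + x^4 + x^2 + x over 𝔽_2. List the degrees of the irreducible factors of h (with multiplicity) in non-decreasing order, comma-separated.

1, 1, 1, 2

Roots in 𝔽_2: h(0) = 0 → root; h(1) = 0 → root.
Linear factors from roots: (x), (x + 1).
Complete factorization: h(x) = (x)·(x + 1)^2·(x^2 + x + 1).
Factor degrees with multiplicity: 1 + 1 + 1 + 2 = 5.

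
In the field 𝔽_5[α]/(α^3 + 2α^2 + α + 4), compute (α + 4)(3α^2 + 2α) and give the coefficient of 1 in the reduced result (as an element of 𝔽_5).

3

Multiply in 𝔽_5[α]: (α + 4)·(3α^2 + 2α) = 3α^3 + 4α^2 + 3α.
Reduce using α^3 ≡ 3α^2 + 4α + 1 (mod α^3 + 2α^2 + α + 4).
Reduced: 3α^2 + 3.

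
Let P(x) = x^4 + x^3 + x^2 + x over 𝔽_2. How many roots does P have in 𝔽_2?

Evaluate at each of the 2 elements of 𝔽_2:
P(0) = 0 → root; P(1) = 0 → root.
Roots: {0, 1}.

2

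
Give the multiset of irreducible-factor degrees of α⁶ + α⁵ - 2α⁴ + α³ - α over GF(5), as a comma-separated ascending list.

1, 1, 1, 1, 2

Write g(α) = α⁶ + α⁵ - 2α⁴ + α³ - α.
Roots in GF(5): g(0) = 0 → root; g(1) = 0 → root; g(2) = 0 → root; g(3) = 4; g(4) = 3.
Linear factors from roots: (α), (α - 1), (α - 2).
Complete factorization: g(α) = (α)·(α - 2)·(α - 1)^2·(α² - 2).
Factor degrees with multiplicity: 1 + 1 + 1 + 1 + 2 = 6.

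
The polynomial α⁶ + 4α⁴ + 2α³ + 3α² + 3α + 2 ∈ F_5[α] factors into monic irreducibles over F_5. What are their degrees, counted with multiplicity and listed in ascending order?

Write f(α) = α⁶ + 4α⁴ + 2α³ + 3α² + 3α + 2.
Roots in F_5: f(0) = 2; f(1) = 0 → root; f(2) = 4; f(3) = 0 → root; f(4) = 0 → root.
Linear factors from roots: (α + 4), (α + 2), (α + 1).
Complete factorization: f(α) = (α + 1)·(α + 4)·(α + 2)^2·(α² + α + 2).
Factor degrees with multiplicity: 1 + 1 + 1 + 1 + 2 = 6.

1, 1, 1, 1, 2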